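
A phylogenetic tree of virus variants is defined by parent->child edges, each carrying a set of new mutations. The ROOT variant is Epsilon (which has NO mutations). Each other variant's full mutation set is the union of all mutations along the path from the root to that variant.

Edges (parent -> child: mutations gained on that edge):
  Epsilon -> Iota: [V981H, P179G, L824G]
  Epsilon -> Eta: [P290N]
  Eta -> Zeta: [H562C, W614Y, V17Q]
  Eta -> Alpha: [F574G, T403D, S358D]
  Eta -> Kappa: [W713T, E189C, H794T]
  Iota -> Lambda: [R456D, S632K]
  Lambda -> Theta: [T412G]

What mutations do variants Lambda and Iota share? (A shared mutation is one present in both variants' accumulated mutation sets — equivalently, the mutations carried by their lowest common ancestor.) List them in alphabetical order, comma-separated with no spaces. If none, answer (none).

Accumulating mutations along path to Lambda:
  At Epsilon: gained [] -> total []
  At Iota: gained ['V981H', 'P179G', 'L824G'] -> total ['L824G', 'P179G', 'V981H']
  At Lambda: gained ['R456D', 'S632K'] -> total ['L824G', 'P179G', 'R456D', 'S632K', 'V981H']
Mutations(Lambda) = ['L824G', 'P179G', 'R456D', 'S632K', 'V981H']
Accumulating mutations along path to Iota:
  At Epsilon: gained [] -> total []
  At Iota: gained ['V981H', 'P179G', 'L824G'] -> total ['L824G', 'P179G', 'V981H']
Mutations(Iota) = ['L824G', 'P179G', 'V981H']
Intersection: ['L824G', 'P179G', 'R456D', 'S632K', 'V981H'] ∩ ['L824G', 'P179G', 'V981H'] = ['L824G', 'P179G', 'V981H']

Answer: L824G,P179G,V981H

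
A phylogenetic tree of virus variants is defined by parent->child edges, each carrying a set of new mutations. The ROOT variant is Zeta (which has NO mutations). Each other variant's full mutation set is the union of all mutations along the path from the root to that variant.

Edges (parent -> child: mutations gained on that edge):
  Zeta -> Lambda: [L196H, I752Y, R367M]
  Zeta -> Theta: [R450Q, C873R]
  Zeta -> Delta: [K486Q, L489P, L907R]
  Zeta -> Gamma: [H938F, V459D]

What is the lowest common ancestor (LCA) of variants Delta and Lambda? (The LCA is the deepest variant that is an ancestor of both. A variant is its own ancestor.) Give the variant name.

Path from root to Delta: Zeta -> Delta
  ancestors of Delta: {Zeta, Delta}
Path from root to Lambda: Zeta -> Lambda
  ancestors of Lambda: {Zeta, Lambda}
Common ancestors: {Zeta}
Walk up from Lambda: Lambda (not in ancestors of Delta), Zeta (in ancestors of Delta)
Deepest common ancestor (LCA) = Zeta

Answer: Zeta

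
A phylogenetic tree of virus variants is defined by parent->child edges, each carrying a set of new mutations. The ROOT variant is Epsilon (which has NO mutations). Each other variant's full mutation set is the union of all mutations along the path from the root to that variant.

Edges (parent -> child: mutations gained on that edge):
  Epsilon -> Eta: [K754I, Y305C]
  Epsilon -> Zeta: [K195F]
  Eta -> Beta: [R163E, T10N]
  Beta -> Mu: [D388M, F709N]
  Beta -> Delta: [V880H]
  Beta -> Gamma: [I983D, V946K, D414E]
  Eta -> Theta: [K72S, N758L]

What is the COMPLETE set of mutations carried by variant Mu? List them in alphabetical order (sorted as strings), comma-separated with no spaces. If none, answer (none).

At Epsilon: gained [] -> total []
At Eta: gained ['K754I', 'Y305C'] -> total ['K754I', 'Y305C']
At Beta: gained ['R163E', 'T10N'] -> total ['K754I', 'R163E', 'T10N', 'Y305C']
At Mu: gained ['D388M', 'F709N'] -> total ['D388M', 'F709N', 'K754I', 'R163E', 'T10N', 'Y305C']

Answer: D388M,F709N,K754I,R163E,T10N,Y305C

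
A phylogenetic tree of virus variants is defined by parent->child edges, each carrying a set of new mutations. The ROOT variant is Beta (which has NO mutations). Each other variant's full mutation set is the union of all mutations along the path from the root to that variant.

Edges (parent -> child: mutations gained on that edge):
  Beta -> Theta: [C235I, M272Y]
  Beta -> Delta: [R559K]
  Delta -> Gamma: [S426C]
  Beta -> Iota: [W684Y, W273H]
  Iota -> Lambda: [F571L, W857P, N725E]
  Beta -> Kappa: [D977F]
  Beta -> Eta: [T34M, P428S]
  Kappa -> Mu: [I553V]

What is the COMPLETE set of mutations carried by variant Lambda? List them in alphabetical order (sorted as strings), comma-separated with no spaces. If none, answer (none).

Answer: F571L,N725E,W273H,W684Y,W857P

Derivation:
At Beta: gained [] -> total []
At Iota: gained ['W684Y', 'W273H'] -> total ['W273H', 'W684Y']
At Lambda: gained ['F571L', 'W857P', 'N725E'] -> total ['F571L', 'N725E', 'W273H', 'W684Y', 'W857P']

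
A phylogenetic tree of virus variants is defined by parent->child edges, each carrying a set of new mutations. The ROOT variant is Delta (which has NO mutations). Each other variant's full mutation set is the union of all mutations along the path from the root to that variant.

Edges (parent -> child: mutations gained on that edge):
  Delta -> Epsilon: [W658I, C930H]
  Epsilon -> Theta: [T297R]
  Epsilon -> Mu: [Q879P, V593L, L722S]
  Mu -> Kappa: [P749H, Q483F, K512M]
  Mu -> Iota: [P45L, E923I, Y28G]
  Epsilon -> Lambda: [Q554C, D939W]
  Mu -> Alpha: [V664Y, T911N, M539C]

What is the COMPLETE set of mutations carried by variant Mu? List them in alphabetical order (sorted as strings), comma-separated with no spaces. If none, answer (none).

Answer: C930H,L722S,Q879P,V593L,W658I

Derivation:
At Delta: gained [] -> total []
At Epsilon: gained ['W658I', 'C930H'] -> total ['C930H', 'W658I']
At Mu: gained ['Q879P', 'V593L', 'L722S'] -> total ['C930H', 'L722S', 'Q879P', 'V593L', 'W658I']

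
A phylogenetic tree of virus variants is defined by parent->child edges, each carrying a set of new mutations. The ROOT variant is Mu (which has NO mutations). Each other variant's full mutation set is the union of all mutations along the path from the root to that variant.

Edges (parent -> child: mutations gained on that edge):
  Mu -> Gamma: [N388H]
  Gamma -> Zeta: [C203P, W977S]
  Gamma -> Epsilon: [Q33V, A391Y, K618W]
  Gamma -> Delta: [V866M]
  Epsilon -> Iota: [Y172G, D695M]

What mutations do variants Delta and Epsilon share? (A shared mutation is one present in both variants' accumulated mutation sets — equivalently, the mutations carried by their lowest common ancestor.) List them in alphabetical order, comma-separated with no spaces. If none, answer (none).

Accumulating mutations along path to Delta:
  At Mu: gained [] -> total []
  At Gamma: gained ['N388H'] -> total ['N388H']
  At Delta: gained ['V866M'] -> total ['N388H', 'V866M']
Mutations(Delta) = ['N388H', 'V866M']
Accumulating mutations along path to Epsilon:
  At Mu: gained [] -> total []
  At Gamma: gained ['N388H'] -> total ['N388H']
  At Epsilon: gained ['Q33V', 'A391Y', 'K618W'] -> total ['A391Y', 'K618W', 'N388H', 'Q33V']
Mutations(Epsilon) = ['A391Y', 'K618W', 'N388H', 'Q33V']
Intersection: ['N388H', 'V866M'] ∩ ['A391Y', 'K618W', 'N388H', 'Q33V'] = ['N388H']

Answer: N388H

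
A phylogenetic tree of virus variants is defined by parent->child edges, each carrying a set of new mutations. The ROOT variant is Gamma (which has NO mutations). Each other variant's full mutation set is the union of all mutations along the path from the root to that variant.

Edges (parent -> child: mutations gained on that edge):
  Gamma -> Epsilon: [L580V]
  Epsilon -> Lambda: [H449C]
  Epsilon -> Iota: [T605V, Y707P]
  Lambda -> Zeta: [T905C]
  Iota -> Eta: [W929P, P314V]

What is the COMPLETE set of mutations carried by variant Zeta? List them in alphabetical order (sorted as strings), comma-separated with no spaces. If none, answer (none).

At Gamma: gained [] -> total []
At Epsilon: gained ['L580V'] -> total ['L580V']
At Lambda: gained ['H449C'] -> total ['H449C', 'L580V']
At Zeta: gained ['T905C'] -> total ['H449C', 'L580V', 'T905C']

Answer: H449C,L580V,T905C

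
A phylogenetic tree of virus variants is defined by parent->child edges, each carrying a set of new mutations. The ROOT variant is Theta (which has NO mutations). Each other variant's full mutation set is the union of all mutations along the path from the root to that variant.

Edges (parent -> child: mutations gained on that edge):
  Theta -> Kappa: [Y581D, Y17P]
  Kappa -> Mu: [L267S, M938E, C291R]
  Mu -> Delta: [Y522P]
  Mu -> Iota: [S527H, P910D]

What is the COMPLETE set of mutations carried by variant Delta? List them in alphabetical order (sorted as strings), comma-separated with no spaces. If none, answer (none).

At Theta: gained [] -> total []
At Kappa: gained ['Y581D', 'Y17P'] -> total ['Y17P', 'Y581D']
At Mu: gained ['L267S', 'M938E', 'C291R'] -> total ['C291R', 'L267S', 'M938E', 'Y17P', 'Y581D']
At Delta: gained ['Y522P'] -> total ['C291R', 'L267S', 'M938E', 'Y17P', 'Y522P', 'Y581D']

Answer: C291R,L267S,M938E,Y17P,Y522P,Y581D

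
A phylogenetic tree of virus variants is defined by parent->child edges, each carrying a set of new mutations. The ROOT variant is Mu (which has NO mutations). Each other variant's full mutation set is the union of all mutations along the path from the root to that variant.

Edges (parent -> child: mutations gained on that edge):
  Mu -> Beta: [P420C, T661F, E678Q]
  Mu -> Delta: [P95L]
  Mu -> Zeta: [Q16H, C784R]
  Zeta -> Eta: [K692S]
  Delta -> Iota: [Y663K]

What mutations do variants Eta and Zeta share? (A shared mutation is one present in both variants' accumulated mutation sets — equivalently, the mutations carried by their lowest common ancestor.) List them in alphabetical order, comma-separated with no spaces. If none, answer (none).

Accumulating mutations along path to Eta:
  At Mu: gained [] -> total []
  At Zeta: gained ['Q16H', 'C784R'] -> total ['C784R', 'Q16H']
  At Eta: gained ['K692S'] -> total ['C784R', 'K692S', 'Q16H']
Mutations(Eta) = ['C784R', 'K692S', 'Q16H']
Accumulating mutations along path to Zeta:
  At Mu: gained [] -> total []
  At Zeta: gained ['Q16H', 'C784R'] -> total ['C784R', 'Q16H']
Mutations(Zeta) = ['C784R', 'Q16H']
Intersection: ['C784R', 'K692S', 'Q16H'] ∩ ['C784R', 'Q16H'] = ['C784R', 'Q16H']

Answer: C784R,Q16H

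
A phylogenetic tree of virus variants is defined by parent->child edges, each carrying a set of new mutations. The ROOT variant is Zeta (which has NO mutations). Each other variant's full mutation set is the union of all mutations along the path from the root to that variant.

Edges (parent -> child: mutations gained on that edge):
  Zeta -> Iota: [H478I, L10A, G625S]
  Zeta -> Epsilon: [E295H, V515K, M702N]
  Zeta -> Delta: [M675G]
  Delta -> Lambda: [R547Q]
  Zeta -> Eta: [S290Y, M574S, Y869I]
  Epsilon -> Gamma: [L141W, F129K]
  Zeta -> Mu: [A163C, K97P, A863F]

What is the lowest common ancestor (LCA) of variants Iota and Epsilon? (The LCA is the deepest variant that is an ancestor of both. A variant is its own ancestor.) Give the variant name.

Path from root to Iota: Zeta -> Iota
  ancestors of Iota: {Zeta, Iota}
Path from root to Epsilon: Zeta -> Epsilon
  ancestors of Epsilon: {Zeta, Epsilon}
Common ancestors: {Zeta}
Walk up from Epsilon: Epsilon (not in ancestors of Iota), Zeta (in ancestors of Iota)
Deepest common ancestor (LCA) = Zeta

Answer: Zeta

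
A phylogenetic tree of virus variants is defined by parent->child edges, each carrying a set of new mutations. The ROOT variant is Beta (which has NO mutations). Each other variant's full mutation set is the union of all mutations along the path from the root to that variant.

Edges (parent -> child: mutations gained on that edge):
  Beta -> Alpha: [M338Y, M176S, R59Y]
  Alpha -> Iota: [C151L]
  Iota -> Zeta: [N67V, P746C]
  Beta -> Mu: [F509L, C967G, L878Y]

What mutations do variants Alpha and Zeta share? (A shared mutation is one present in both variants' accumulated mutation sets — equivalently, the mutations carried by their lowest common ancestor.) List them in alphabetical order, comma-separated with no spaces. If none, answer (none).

Answer: M176S,M338Y,R59Y

Derivation:
Accumulating mutations along path to Alpha:
  At Beta: gained [] -> total []
  At Alpha: gained ['M338Y', 'M176S', 'R59Y'] -> total ['M176S', 'M338Y', 'R59Y']
Mutations(Alpha) = ['M176S', 'M338Y', 'R59Y']
Accumulating mutations along path to Zeta:
  At Beta: gained [] -> total []
  At Alpha: gained ['M338Y', 'M176S', 'R59Y'] -> total ['M176S', 'M338Y', 'R59Y']
  At Iota: gained ['C151L'] -> total ['C151L', 'M176S', 'M338Y', 'R59Y']
  At Zeta: gained ['N67V', 'P746C'] -> total ['C151L', 'M176S', 'M338Y', 'N67V', 'P746C', 'R59Y']
Mutations(Zeta) = ['C151L', 'M176S', 'M338Y', 'N67V', 'P746C', 'R59Y']
Intersection: ['M176S', 'M338Y', 'R59Y'] ∩ ['C151L', 'M176S', 'M338Y', 'N67V', 'P746C', 'R59Y'] = ['M176S', 'M338Y', 'R59Y']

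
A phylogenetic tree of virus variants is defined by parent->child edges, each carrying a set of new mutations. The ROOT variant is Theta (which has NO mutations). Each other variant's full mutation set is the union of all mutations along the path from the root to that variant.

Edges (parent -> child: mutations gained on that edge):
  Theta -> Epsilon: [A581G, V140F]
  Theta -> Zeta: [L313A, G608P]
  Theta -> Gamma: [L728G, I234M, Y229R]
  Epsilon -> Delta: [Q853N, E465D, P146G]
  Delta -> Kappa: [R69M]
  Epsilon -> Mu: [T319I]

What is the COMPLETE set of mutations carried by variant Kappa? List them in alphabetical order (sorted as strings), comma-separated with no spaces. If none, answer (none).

Answer: A581G,E465D,P146G,Q853N,R69M,V140F

Derivation:
At Theta: gained [] -> total []
At Epsilon: gained ['A581G', 'V140F'] -> total ['A581G', 'V140F']
At Delta: gained ['Q853N', 'E465D', 'P146G'] -> total ['A581G', 'E465D', 'P146G', 'Q853N', 'V140F']
At Kappa: gained ['R69M'] -> total ['A581G', 'E465D', 'P146G', 'Q853N', 'R69M', 'V140F']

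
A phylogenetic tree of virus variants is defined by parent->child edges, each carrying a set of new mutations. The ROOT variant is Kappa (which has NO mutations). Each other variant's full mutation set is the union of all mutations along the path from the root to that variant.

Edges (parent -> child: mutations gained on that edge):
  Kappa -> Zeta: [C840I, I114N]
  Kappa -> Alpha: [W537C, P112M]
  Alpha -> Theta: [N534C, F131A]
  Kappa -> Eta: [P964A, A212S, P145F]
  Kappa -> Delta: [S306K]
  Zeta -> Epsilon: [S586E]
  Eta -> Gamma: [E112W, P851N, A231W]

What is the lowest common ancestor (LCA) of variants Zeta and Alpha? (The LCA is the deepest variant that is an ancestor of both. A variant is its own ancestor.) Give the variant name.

Answer: Kappa

Derivation:
Path from root to Zeta: Kappa -> Zeta
  ancestors of Zeta: {Kappa, Zeta}
Path from root to Alpha: Kappa -> Alpha
  ancestors of Alpha: {Kappa, Alpha}
Common ancestors: {Kappa}
Walk up from Alpha: Alpha (not in ancestors of Zeta), Kappa (in ancestors of Zeta)
Deepest common ancestor (LCA) = Kappa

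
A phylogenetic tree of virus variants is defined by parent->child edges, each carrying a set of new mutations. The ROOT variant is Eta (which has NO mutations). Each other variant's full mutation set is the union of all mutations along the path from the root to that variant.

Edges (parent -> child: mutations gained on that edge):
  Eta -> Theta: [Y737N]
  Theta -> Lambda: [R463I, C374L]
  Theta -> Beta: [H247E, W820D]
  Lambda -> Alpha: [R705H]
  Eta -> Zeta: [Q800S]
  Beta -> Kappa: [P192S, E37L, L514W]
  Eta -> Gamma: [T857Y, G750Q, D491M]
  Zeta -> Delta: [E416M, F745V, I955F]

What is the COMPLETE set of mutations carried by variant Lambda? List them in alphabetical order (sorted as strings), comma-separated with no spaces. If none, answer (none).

At Eta: gained [] -> total []
At Theta: gained ['Y737N'] -> total ['Y737N']
At Lambda: gained ['R463I', 'C374L'] -> total ['C374L', 'R463I', 'Y737N']

Answer: C374L,R463I,Y737N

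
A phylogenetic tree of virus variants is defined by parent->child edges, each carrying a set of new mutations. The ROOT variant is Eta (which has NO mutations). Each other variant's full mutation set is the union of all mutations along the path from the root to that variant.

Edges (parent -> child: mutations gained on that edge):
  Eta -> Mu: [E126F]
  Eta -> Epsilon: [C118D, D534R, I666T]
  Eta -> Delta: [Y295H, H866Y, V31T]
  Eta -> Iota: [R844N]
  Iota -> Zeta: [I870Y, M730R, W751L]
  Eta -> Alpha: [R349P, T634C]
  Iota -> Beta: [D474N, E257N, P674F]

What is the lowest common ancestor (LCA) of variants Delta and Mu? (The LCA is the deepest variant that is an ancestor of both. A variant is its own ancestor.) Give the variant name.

Answer: Eta

Derivation:
Path from root to Delta: Eta -> Delta
  ancestors of Delta: {Eta, Delta}
Path from root to Mu: Eta -> Mu
  ancestors of Mu: {Eta, Mu}
Common ancestors: {Eta}
Walk up from Mu: Mu (not in ancestors of Delta), Eta (in ancestors of Delta)
Deepest common ancestor (LCA) = Eta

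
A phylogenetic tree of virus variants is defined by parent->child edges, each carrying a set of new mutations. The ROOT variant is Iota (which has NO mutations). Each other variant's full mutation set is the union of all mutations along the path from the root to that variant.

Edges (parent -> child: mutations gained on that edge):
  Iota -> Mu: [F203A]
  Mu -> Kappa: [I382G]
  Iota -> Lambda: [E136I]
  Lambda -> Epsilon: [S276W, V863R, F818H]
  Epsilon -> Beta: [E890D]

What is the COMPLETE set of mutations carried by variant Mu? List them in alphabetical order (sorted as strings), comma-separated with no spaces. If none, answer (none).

At Iota: gained [] -> total []
At Mu: gained ['F203A'] -> total ['F203A']

Answer: F203A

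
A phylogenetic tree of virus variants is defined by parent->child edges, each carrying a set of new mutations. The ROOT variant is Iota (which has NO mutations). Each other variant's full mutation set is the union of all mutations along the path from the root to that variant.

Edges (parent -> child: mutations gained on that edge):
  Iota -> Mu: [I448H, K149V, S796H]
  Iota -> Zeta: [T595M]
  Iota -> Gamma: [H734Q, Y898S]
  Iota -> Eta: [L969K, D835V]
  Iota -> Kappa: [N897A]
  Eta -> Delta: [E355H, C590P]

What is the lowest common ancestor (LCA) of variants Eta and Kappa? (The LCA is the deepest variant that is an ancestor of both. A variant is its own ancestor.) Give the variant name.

Answer: Iota

Derivation:
Path from root to Eta: Iota -> Eta
  ancestors of Eta: {Iota, Eta}
Path from root to Kappa: Iota -> Kappa
  ancestors of Kappa: {Iota, Kappa}
Common ancestors: {Iota}
Walk up from Kappa: Kappa (not in ancestors of Eta), Iota (in ancestors of Eta)
Deepest common ancestor (LCA) = Iota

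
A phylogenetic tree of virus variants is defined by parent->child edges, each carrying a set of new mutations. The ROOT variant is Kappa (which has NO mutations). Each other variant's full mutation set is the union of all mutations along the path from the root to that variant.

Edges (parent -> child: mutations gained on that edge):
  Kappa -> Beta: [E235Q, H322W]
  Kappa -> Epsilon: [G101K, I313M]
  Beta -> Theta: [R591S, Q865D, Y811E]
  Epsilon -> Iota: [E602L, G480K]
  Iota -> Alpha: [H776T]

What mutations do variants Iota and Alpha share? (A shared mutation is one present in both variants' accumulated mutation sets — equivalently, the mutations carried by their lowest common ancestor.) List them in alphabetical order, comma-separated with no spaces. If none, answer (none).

Accumulating mutations along path to Iota:
  At Kappa: gained [] -> total []
  At Epsilon: gained ['G101K', 'I313M'] -> total ['G101K', 'I313M']
  At Iota: gained ['E602L', 'G480K'] -> total ['E602L', 'G101K', 'G480K', 'I313M']
Mutations(Iota) = ['E602L', 'G101K', 'G480K', 'I313M']
Accumulating mutations along path to Alpha:
  At Kappa: gained [] -> total []
  At Epsilon: gained ['G101K', 'I313M'] -> total ['G101K', 'I313M']
  At Iota: gained ['E602L', 'G480K'] -> total ['E602L', 'G101K', 'G480K', 'I313M']
  At Alpha: gained ['H776T'] -> total ['E602L', 'G101K', 'G480K', 'H776T', 'I313M']
Mutations(Alpha) = ['E602L', 'G101K', 'G480K', 'H776T', 'I313M']
Intersection: ['E602L', 'G101K', 'G480K', 'I313M'] ∩ ['E602L', 'G101K', 'G480K', 'H776T', 'I313M'] = ['E602L', 'G101K', 'G480K', 'I313M']

Answer: E602L,G101K,G480K,I313M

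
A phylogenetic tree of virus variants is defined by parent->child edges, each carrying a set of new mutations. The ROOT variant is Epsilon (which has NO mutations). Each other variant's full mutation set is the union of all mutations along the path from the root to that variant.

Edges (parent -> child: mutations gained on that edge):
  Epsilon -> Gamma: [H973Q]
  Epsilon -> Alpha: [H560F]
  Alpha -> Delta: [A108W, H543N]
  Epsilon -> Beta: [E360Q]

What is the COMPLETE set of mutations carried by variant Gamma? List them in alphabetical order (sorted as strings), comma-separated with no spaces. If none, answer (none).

Answer: H973Q

Derivation:
At Epsilon: gained [] -> total []
At Gamma: gained ['H973Q'] -> total ['H973Q']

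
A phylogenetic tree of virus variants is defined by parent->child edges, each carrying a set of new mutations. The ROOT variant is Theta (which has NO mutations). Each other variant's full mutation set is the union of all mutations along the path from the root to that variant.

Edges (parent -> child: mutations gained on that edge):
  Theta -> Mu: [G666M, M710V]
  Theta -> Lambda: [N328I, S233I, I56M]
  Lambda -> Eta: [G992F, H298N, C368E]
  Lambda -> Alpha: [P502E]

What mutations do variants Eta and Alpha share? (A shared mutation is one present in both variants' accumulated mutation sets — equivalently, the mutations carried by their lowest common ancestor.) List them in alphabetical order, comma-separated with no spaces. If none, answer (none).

Answer: I56M,N328I,S233I

Derivation:
Accumulating mutations along path to Eta:
  At Theta: gained [] -> total []
  At Lambda: gained ['N328I', 'S233I', 'I56M'] -> total ['I56M', 'N328I', 'S233I']
  At Eta: gained ['G992F', 'H298N', 'C368E'] -> total ['C368E', 'G992F', 'H298N', 'I56M', 'N328I', 'S233I']
Mutations(Eta) = ['C368E', 'G992F', 'H298N', 'I56M', 'N328I', 'S233I']
Accumulating mutations along path to Alpha:
  At Theta: gained [] -> total []
  At Lambda: gained ['N328I', 'S233I', 'I56M'] -> total ['I56M', 'N328I', 'S233I']
  At Alpha: gained ['P502E'] -> total ['I56M', 'N328I', 'P502E', 'S233I']
Mutations(Alpha) = ['I56M', 'N328I', 'P502E', 'S233I']
Intersection: ['C368E', 'G992F', 'H298N', 'I56M', 'N328I', 'S233I'] ∩ ['I56M', 'N328I', 'P502E', 'S233I'] = ['I56M', 'N328I', 'S233I']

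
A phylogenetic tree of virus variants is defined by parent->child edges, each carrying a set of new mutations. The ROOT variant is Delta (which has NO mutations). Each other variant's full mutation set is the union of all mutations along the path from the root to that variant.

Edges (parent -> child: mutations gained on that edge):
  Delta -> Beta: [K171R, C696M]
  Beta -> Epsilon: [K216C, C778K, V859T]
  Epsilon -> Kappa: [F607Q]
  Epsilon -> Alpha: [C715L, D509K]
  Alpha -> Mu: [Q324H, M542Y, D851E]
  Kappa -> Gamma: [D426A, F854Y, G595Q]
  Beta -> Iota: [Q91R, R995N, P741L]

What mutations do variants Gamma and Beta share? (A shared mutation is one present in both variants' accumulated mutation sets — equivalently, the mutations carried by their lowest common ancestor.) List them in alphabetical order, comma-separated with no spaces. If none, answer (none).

Answer: C696M,K171R

Derivation:
Accumulating mutations along path to Gamma:
  At Delta: gained [] -> total []
  At Beta: gained ['K171R', 'C696M'] -> total ['C696M', 'K171R']
  At Epsilon: gained ['K216C', 'C778K', 'V859T'] -> total ['C696M', 'C778K', 'K171R', 'K216C', 'V859T']
  At Kappa: gained ['F607Q'] -> total ['C696M', 'C778K', 'F607Q', 'K171R', 'K216C', 'V859T']
  At Gamma: gained ['D426A', 'F854Y', 'G595Q'] -> total ['C696M', 'C778K', 'D426A', 'F607Q', 'F854Y', 'G595Q', 'K171R', 'K216C', 'V859T']
Mutations(Gamma) = ['C696M', 'C778K', 'D426A', 'F607Q', 'F854Y', 'G595Q', 'K171R', 'K216C', 'V859T']
Accumulating mutations along path to Beta:
  At Delta: gained [] -> total []
  At Beta: gained ['K171R', 'C696M'] -> total ['C696M', 'K171R']
Mutations(Beta) = ['C696M', 'K171R']
Intersection: ['C696M', 'C778K', 'D426A', 'F607Q', 'F854Y', 'G595Q', 'K171R', 'K216C', 'V859T'] ∩ ['C696M', 'K171R'] = ['C696M', 'K171R']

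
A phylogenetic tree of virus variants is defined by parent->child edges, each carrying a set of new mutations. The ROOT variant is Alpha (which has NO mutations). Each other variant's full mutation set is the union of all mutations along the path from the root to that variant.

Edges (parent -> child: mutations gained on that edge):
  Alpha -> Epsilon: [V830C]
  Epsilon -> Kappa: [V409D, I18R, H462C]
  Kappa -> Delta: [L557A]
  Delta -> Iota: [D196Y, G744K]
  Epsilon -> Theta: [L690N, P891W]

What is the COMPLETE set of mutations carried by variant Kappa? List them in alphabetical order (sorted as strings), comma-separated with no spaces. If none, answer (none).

At Alpha: gained [] -> total []
At Epsilon: gained ['V830C'] -> total ['V830C']
At Kappa: gained ['V409D', 'I18R', 'H462C'] -> total ['H462C', 'I18R', 'V409D', 'V830C']

Answer: H462C,I18R,V409D,V830C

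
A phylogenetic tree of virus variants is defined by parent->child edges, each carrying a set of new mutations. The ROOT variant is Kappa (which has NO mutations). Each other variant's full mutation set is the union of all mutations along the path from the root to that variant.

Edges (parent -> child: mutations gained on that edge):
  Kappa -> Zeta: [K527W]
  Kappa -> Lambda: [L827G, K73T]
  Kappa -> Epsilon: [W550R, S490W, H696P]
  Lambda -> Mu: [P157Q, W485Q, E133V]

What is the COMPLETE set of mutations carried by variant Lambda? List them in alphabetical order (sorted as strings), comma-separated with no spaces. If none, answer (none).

At Kappa: gained [] -> total []
At Lambda: gained ['L827G', 'K73T'] -> total ['K73T', 'L827G']

Answer: K73T,L827G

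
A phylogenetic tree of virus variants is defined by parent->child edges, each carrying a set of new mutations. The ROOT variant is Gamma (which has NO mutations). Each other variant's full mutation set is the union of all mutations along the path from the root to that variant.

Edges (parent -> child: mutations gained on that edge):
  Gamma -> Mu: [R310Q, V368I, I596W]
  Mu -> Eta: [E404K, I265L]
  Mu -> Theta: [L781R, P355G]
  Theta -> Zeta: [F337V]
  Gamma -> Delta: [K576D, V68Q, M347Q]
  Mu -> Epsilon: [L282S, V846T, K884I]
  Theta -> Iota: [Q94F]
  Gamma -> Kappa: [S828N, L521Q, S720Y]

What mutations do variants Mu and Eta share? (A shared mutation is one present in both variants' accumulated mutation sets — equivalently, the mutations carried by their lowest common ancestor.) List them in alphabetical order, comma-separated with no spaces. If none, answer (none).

Accumulating mutations along path to Mu:
  At Gamma: gained [] -> total []
  At Mu: gained ['R310Q', 'V368I', 'I596W'] -> total ['I596W', 'R310Q', 'V368I']
Mutations(Mu) = ['I596W', 'R310Q', 'V368I']
Accumulating mutations along path to Eta:
  At Gamma: gained [] -> total []
  At Mu: gained ['R310Q', 'V368I', 'I596W'] -> total ['I596W', 'R310Q', 'V368I']
  At Eta: gained ['E404K', 'I265L'] -> total ['E404K', 'I265L', 'I596W', 'R310Q', 'V368I']
Mutations(Eta) = ['E404K', 'I265L', 'I596W', 'R310Q', 'V368I']
Intersection: ['I596W', 'R310Q', 'V368I'] ∩ ['E404K', 'I265L', 'I596W', 'R310Q', 'V368I'] = ['I596W', 'R310Q', 'V368I']

Answer: I596W,R310Q,V368I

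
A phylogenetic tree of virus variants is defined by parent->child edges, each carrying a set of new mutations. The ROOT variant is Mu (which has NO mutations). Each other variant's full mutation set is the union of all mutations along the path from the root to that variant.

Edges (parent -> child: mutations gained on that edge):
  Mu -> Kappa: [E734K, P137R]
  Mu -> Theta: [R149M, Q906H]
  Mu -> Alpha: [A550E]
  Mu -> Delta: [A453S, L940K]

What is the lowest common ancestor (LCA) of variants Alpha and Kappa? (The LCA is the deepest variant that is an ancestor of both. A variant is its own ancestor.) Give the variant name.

Answer: Mu

Derivation:
Path from root to Alpha: Mu -> Alpha
  ancestors of Alpha: {Mu, Alpha}
Path from root to Kappa: Mu -> Kappa
  ancestors of Kappa: {Mu, Kappa}
Common ancestors: {Mu}
Walk up from Kappa: Kappa (not in ancestors of Alpha), Mu (in ancestors of Alpha)
Deepest common ancestor (LCA) = Mu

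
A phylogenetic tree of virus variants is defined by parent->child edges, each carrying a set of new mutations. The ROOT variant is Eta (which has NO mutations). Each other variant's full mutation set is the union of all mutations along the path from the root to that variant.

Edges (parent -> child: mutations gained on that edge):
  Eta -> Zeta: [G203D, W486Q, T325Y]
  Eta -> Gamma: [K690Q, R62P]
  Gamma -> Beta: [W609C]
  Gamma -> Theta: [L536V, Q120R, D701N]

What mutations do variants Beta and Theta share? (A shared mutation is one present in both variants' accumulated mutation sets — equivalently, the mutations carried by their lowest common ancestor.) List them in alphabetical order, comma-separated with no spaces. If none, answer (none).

Accumulating mutations along path to Beta:
  At Eta: gained [] -> total []
  At Gamma: gained ['K690Q', 'R62P'] -> total ['K690Q', 'R62P']
  At Beta: gained ['W609C'] -> total ['K690Q', 'R62P', 'W609C']
Mutations(Beta) = ['K690Q', 'R62P', 'W609C']
Accumulating mutations along path to Theta:
  At Eta: gained [] -> total []
  At Gamma: gained ['K690Q', 'R62P'] -> total ['K690Q', 'R62P']
  At Theta: gained ['L536V', 'Q120R', 'D701N'] -> total ['D701N', 'K690Q', 'L536V', 'Q120R', 'R62P']
Mutations(Theta) = ['D701N', 'K690Q', 'L536V', 'Q120R', 'R62P']
Intersection: ['K690Q', 'R62P', 'W609C'] ∩ ['D701N', 'K690Q', 'L536V', 'Q120R', 'R62P'] = ['K690Q', 'R62P']

Answer: K690Q,R62P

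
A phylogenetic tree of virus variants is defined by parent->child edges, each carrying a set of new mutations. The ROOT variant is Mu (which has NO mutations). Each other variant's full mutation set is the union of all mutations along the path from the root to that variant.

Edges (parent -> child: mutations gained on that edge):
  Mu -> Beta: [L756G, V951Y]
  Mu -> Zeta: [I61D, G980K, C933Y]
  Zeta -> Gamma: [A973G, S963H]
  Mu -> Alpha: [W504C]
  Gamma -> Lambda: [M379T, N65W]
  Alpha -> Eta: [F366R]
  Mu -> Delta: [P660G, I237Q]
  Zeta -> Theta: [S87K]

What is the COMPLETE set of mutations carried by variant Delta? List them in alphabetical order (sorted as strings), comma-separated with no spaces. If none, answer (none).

At Mu: gained [] -> total []
At Delta: gained ['P660G', 'I237Q'] -> total ['I237Q', 'P660G']

Answer: I237Q,P660G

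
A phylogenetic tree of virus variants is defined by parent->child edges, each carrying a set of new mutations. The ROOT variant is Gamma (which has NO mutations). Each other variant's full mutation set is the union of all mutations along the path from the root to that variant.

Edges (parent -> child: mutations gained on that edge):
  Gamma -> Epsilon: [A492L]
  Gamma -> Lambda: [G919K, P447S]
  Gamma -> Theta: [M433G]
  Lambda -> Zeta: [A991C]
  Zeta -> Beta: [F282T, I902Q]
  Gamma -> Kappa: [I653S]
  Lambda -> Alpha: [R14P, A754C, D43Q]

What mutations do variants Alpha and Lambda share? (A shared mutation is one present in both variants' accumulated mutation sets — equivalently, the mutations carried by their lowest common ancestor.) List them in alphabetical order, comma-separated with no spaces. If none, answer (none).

Accumulating mutations along path to Alpha:
  At Gamma: gained [] -> total []
  At Lambda: gained ['G919K', 'P447S'] -> total ['G919K', 'P447S']
  At Alpha: gained ['R14P', 'A754C', 'D43Q'] -> total ['A754C', 'D43Q', 'G919K', 'P447S', 'R14P']
Mutations(Alpha) = ['A754C', 'D43Q', 'G919K', 'P447S', 'R14P']
Accumulating mutations along path to Lambda:
  At Gamma: gained [] -> total []
  At Lambda: gained ['G919K', 'P447S'] -> total ['G919K', 'P447S']
Mutations(Lambda) = ['G919K', 'P447S']
Intersection: ['A754C', 'D43Q', 'G919K', 'P447S', 'R14P'] ∩ ['G919K', 'P447S'] = ['G919K', 'P447S']

Answer: G919K,P447S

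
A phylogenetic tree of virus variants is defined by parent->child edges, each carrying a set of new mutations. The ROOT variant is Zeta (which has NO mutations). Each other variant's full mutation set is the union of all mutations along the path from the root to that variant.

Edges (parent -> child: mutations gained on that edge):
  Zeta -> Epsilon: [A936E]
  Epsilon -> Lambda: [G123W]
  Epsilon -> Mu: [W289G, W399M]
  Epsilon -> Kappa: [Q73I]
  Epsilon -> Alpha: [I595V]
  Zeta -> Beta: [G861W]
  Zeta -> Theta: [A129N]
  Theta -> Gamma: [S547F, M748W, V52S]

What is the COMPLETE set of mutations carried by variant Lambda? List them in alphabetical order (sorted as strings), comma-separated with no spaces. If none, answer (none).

Answer: A936E,G123W

Derivation:
At Zeta: gained [] -> total []
At Epsilon: gained ['A936E'] -> total ['A936E']
At Lambda: gained ['G123W'] -> total ['A936E', 'G123W']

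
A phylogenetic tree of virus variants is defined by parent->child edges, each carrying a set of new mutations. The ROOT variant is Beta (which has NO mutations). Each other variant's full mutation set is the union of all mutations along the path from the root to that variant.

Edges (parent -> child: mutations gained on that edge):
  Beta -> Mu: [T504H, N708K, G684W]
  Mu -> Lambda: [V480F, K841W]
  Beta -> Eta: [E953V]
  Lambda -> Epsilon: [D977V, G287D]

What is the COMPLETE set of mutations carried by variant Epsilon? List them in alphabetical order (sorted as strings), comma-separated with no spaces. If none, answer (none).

Answer: D977V,G287D,G684W,K841W,N708K,T504H,V480F

Derivation:
At Beta: gained [] -> total []
At Mu: gained ['T504H', 'N708K', 'G684W'] -> total ['G684W', 'N708K', 'T504H']
At Lambda: gained ['V480F', 'K841W'] -> total ['G684W', 'K841W', 'N708K', 'T504H', 'V480F']
At Epsilon: gained ['D977V', 'G287D'] -> total ['D977V', 'G287D', 'G684W', 'K841W', 'N708K', 'T504H', 'V480F']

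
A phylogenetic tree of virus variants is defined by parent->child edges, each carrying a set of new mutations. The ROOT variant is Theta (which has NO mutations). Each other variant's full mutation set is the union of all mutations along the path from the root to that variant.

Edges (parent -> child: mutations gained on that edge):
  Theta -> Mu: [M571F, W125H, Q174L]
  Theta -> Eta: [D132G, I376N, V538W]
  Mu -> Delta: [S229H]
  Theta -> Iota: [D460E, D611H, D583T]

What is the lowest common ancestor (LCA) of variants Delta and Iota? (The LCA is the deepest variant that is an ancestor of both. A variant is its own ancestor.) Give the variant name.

Answer: Theta

Derivation:
Path from root to Delta: Theta -> Mu -> Delta
  ancestors of Delta: {Theta, Mu, Delta}
Path from root to Iota: Theta -> Iota
  ancestors of Iota: {Theta, Iota}
Common ancestors: {Theta}
Walk up from Iota: Iota (not in ancestors of Delta), Theta (in ancestors of Delta)
Deepest common ancestor (LCA) = Theta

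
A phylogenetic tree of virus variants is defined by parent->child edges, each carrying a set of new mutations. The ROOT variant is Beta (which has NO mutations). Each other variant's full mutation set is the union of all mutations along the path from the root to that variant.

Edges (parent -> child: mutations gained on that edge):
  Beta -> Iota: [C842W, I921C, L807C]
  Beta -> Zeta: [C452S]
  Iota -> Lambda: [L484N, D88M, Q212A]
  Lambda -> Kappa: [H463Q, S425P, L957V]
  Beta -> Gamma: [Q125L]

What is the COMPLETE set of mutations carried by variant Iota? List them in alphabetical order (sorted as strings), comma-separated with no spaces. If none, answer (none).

Answer: C842W,I921C,L807C

Derivation:
At Beta: gained [] -> total []
At Iota: gained ['C842W', 'I921C', 'L807C'] -> total ['C842W', 'I921C', 'L807C']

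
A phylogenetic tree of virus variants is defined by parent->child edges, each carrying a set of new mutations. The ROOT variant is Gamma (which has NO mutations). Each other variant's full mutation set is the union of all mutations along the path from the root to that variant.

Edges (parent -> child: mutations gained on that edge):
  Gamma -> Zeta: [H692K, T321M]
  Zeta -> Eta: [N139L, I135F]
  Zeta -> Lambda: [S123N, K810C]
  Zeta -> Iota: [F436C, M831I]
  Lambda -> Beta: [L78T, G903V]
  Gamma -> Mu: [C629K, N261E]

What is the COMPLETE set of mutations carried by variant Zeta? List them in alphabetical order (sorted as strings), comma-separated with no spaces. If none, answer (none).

Answer: H692K,T321M

Derivation:
At Gamma: gained [] -> total []
At Zeta: gained ['H692K', 'T321M'] -> total ['H692K', 'T321M']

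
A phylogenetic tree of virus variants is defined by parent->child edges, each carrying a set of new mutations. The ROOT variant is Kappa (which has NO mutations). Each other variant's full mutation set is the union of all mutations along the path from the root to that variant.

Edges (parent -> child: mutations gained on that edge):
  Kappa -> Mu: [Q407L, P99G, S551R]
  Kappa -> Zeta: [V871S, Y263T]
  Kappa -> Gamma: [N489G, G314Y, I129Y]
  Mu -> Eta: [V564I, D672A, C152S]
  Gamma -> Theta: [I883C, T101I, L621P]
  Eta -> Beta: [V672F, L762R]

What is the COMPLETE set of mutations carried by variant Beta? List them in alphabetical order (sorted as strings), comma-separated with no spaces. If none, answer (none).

Answer: C152S,D672A,L762R,P99G,Q407L,S551R,V564I,V672F

Derivation:
At Kappa: gained [] -> total []
At Mu: gained ['Q407L', 'P99G', 'S551R'] -> total ['P99G', 'Q407L', 'S551R']
At Eta: gained ['V564I', 'D672A', 'C152S'] -> total ['C152S', 'D672A', 'P99G', 'Q407L', 'S551R', 'V564I']
At Beta: gained ['V672F', 'L762R'] -> total ['C152S', 'D672A', 'L762R', 'P99G', 'Q407L', 'S551R', 'V564I', 'V672F']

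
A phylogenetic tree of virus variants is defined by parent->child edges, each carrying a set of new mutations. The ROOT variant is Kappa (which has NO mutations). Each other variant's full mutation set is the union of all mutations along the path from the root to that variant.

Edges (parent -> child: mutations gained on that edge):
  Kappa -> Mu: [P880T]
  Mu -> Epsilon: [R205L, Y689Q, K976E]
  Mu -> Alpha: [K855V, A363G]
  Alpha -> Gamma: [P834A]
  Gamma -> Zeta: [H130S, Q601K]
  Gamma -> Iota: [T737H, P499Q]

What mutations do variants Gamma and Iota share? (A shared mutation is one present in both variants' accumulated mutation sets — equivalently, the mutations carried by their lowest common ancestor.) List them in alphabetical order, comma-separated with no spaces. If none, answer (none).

Accumulating mutations along path to Gamma:
  At Kappa: gained [] -> total []
  At Mu: gained ['P880T'] -> total ['P880T']
  At Alpha: gained ['K855V', 'A363G'] -> total ['A363G', 'K855V', 'P880T']
  At Gamma: gained ['P834A'] -> total ['A363G', 'K855V', 'P834A', 'P880T']
Mutations(Gamma) = ['A363G', 'K855V', 'P834A', 'P880T']
Accumulating mutations along path to Iota:
  At Kappa: gained [] -> total []
  At Mu: gained ['P880T'] -> total ['P880T']
  At Alpha: gained ['K855V', 'A363G'] -> total ['A363G', 'K855V', 'P880T']
  At Gamma: gained ['P834A'] -> total ['A363G', 'K855V', 'P834A', 'P880T']
  At Iota: gained ['T737H', 'P499Q'] -> total ['A363G', 'K855V', 'P499Q', 'P834A', 'P880T', 'T737H']
Mutations(Iota) = ['A363G', 'K855V', 'P499Q', 'P834A', 'P880T', 'T737H']
Intersection: ['A363G', 'K855V', 'P834A', 'P880T'] ∩ ['A363G', 'K855V', 'P499Q', 'P834A', 'P880T', 'T737H'] = ['A363G', 'K855V', 'P834A', 'P880T']

Answer: A363G,K855V,P834A,P880T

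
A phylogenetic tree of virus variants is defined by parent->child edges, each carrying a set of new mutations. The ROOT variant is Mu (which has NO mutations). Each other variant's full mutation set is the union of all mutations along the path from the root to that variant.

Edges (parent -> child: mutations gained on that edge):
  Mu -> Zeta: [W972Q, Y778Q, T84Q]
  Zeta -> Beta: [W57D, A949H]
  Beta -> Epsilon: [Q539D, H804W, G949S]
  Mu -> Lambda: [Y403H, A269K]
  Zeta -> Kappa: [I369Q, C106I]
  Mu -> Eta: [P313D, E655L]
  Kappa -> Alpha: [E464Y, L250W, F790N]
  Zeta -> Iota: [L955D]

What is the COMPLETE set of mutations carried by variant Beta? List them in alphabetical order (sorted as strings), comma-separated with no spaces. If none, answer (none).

Answer: A949H,T84Q,W57D,W972Q,Y778Q

Derivation:
At Mu: gained [] -> total []
At Zeta: gained ['W972Q', 'Y778Q', 'T84Q'] -> total ['T84Q', 'W972Q', 'Y778Q']
At Beta: gained ['W57D', 'A949H'] -> total ['A949H', 'T84Q', 'W57D', 'W972Q', 'Y778Q']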